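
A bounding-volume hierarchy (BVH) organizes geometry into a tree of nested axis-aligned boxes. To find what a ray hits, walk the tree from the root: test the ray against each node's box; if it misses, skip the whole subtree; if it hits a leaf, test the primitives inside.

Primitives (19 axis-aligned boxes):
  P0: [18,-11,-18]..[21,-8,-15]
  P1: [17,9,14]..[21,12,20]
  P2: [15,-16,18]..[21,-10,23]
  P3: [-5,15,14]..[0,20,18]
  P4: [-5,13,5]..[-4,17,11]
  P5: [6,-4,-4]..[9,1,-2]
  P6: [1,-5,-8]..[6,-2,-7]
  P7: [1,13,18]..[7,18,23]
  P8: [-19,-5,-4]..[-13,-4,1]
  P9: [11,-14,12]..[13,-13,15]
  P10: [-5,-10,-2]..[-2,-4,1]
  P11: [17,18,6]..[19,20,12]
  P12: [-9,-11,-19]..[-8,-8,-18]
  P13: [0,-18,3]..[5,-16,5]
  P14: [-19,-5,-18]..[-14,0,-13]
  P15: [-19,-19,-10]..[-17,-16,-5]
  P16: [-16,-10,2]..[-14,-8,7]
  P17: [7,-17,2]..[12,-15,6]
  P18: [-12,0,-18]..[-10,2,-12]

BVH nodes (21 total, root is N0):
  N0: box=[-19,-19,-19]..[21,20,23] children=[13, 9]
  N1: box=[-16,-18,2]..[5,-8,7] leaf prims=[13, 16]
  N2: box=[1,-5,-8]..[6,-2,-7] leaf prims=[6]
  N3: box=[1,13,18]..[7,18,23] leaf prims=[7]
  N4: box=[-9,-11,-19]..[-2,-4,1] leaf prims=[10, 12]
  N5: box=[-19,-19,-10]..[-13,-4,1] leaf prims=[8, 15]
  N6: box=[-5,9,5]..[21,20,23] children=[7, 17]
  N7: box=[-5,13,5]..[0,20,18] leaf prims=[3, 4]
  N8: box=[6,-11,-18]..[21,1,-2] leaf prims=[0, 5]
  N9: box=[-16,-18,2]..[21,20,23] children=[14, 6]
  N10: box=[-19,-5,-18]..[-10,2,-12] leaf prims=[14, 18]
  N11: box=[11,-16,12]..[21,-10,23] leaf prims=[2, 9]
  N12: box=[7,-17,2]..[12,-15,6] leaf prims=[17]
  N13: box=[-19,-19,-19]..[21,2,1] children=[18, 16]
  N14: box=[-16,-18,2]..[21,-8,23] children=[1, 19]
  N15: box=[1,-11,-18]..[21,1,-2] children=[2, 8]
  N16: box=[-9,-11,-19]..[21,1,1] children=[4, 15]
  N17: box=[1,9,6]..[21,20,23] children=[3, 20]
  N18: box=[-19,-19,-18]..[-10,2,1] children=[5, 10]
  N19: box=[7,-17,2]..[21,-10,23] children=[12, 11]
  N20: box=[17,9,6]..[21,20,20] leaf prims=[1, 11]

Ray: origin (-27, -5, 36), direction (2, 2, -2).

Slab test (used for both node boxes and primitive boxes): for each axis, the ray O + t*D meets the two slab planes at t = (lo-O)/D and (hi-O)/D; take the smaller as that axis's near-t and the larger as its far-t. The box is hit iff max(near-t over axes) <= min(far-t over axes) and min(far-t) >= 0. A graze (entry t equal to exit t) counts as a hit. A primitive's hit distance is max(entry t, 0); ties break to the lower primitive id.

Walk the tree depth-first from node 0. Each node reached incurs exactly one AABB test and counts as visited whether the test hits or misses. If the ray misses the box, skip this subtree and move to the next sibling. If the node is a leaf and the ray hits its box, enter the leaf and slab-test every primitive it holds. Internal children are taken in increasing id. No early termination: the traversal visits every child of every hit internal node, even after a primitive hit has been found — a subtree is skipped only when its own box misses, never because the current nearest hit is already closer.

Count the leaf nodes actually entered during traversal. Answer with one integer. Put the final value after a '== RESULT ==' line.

Walk:
N0 x:[4,24] y:[-7,25/2] z:[13/2,55/2] -> hit [13/2,25/2], descend [9, 13]
  N9 x:[11/2,24] y:[-13/2,25/2] z:[13/2,17] -> hit [13/2,25/2], descend [6, 14]
    N6 x:[11,24] y:[7,25/2] z:[13/2,31/2] -> hit [11,25/2], descend [7, 17]
      N7 x:[11,27/2] y:[9,25/2] z:[9,31/2] -> hit [11,25/2] leaf, test {P3@t=11, P4(miss)}
      N17 x:[14,24] y:[7,25/2] z:[13/2,15] -> miss, prune
    N14 x:[11/2,24] y:[-13/2,-3/2] z:[13/2,17] -> miss, prune
  N13 x:[4,24] y:[-7,7/2] z:[35/2,55/2] -> miss, prune

7 AABB tests over nodes [0, 9, 6, 7, 17, 14, 13]; 1 leaf entered; closest P3.

== RESULT ==
1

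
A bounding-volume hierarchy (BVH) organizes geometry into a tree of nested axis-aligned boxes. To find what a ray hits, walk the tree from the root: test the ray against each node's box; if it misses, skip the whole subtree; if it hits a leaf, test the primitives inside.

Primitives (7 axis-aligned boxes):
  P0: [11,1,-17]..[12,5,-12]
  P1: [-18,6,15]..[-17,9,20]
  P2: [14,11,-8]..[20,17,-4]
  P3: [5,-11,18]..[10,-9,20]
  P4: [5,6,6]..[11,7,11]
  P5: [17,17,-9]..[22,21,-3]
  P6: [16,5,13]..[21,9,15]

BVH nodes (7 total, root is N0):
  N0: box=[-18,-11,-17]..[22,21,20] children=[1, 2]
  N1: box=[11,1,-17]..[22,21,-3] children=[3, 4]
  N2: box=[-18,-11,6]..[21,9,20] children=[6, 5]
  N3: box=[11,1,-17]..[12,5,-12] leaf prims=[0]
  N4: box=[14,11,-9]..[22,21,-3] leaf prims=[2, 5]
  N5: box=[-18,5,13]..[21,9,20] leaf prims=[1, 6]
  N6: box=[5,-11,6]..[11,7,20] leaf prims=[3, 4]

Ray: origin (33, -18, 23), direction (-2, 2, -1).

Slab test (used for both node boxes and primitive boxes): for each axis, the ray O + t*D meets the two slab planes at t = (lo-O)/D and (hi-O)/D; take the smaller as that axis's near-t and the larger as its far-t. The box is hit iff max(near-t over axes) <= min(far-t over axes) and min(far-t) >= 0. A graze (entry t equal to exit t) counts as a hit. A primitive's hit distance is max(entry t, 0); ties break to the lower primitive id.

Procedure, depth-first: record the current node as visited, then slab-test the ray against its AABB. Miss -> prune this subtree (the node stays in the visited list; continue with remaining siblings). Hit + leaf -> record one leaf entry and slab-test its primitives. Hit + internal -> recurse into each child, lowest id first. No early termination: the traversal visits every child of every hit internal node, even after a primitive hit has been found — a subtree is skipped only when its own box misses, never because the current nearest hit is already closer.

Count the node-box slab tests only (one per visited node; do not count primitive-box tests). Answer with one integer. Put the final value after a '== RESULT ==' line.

Traverse from the root:
N0 x:[11/2,51/2] y:[7/2,39/2] z:[3,40] -> hit [11/2,39/2], descend [1, 2]
  N1 x:[11/2,11] y:[19/2,39/2] z:[26,40] -> miss, prune
  N2 x:[6,51/2] y:[7/2,27/2] z:[3,17] -> hit [6,27/2], descend [5, 6]
    N5 x:[6,51/2] y:[23/2,27/2] z:[3,10] -> miss, prune
    N6 x:[11,14] y:[7/2,25/2] z:[3,17] -> hit [11,25/2] leaf, test {P3(miss), P4@t=12}

Visited [0, 1, 2, 5, 6]. Tests: 5 box, 1 leaf. Nearest: P4.

== RESULT ==
5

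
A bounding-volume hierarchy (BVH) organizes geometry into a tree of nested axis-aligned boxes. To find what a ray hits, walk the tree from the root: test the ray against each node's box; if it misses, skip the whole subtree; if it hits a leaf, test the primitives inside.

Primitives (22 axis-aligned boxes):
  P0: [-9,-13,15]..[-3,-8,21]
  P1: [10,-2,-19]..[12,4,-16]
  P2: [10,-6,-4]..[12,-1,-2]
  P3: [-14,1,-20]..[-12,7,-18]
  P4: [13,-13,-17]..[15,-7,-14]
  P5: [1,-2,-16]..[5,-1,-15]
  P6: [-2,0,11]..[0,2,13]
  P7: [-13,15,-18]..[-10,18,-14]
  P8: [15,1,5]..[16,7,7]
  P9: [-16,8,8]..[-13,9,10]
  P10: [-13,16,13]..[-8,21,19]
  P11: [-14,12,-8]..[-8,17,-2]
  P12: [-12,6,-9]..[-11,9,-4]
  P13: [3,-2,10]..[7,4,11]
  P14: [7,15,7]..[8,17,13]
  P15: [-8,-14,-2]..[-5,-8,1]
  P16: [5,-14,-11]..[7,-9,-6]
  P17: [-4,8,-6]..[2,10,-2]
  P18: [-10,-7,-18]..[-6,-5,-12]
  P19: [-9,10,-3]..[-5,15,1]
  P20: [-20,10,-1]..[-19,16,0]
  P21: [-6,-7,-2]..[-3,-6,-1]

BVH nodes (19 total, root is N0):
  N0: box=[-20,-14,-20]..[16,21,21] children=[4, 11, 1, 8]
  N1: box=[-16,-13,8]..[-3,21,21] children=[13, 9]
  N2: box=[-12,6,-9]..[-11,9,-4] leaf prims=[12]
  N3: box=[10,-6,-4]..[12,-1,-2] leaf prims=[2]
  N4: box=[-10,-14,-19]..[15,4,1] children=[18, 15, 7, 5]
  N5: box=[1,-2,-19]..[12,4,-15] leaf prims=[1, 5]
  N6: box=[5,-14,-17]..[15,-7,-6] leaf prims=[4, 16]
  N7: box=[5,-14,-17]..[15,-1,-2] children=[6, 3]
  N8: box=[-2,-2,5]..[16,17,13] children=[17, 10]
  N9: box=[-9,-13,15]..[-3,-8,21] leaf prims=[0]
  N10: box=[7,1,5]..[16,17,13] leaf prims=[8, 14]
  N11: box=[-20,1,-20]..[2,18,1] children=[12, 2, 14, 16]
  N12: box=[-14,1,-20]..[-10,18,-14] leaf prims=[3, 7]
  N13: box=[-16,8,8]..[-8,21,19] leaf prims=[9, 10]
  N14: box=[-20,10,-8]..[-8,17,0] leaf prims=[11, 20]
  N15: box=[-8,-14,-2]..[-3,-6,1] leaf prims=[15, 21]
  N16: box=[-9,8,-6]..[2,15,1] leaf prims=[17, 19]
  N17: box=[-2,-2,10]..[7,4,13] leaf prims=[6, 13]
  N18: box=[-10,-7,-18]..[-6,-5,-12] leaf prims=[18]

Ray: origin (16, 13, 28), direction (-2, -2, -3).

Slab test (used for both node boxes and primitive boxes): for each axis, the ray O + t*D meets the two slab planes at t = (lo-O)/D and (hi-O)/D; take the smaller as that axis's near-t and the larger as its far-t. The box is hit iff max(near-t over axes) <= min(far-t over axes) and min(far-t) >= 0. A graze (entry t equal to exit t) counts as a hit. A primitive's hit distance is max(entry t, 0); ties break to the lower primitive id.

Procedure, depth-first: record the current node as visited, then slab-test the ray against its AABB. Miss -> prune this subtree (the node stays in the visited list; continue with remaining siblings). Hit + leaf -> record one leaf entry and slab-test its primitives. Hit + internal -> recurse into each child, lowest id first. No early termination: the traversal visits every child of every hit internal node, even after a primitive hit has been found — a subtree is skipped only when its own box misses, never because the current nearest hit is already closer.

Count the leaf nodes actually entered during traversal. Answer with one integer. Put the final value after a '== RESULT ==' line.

Traverse from the root:
N0 x:[0,18] y:[-4,27/2] z:[7/3,16] -> hit [7/3,27/2], descend [1, 4, 8, 11]
  N1 x:[19/2,16] y:[-4,13] z:[7/3,20/3] -> miss, prune
  N4 x:[1/2,13] y:[9/2,27/2] z:[9,47/3] -> hit [9,13], descend [5, 7, 15, 18]
    N5 x:[2,15/2] y:[9/2,15/2] z:[43/3,47/3] -> miss, prune
    N7 x:[1/2,11/2] y:[7,27/2] z:[10,15] -> miss, prune
    N15 x:[19/2,12] y:[19/2,27/2] z:[9,10] -> hit [19/2,10] leaf, test {P15(miss), P21@t=29/3}
    N18 x:[11,13] y:[9,10] z:[40/3,46/3] -> miss, prune
  N8 x:[0,9] y:[-2,15/2] z:[5,23/3] -> hit [5,15/2], descend [10, 17]
    N10 x:[0,9/2] y:[-2,6] z:[5,23/3] -> miss, prune
    N17 x:[9/2,9] y:[9/2,15/2] z:[5,6] -> hit [5,6] leaf, test {P6(miss), P13@t=17/3}
  N11 x:[7,18] y:[-5/2,6] z:[9,16] -> miss, prune

order=[0, 1, 4, 5, 7, 15, 18, 8, 10, 17, 11]  |boxes|=11  |leaves|=2  hit=P13

== RESULT ==
2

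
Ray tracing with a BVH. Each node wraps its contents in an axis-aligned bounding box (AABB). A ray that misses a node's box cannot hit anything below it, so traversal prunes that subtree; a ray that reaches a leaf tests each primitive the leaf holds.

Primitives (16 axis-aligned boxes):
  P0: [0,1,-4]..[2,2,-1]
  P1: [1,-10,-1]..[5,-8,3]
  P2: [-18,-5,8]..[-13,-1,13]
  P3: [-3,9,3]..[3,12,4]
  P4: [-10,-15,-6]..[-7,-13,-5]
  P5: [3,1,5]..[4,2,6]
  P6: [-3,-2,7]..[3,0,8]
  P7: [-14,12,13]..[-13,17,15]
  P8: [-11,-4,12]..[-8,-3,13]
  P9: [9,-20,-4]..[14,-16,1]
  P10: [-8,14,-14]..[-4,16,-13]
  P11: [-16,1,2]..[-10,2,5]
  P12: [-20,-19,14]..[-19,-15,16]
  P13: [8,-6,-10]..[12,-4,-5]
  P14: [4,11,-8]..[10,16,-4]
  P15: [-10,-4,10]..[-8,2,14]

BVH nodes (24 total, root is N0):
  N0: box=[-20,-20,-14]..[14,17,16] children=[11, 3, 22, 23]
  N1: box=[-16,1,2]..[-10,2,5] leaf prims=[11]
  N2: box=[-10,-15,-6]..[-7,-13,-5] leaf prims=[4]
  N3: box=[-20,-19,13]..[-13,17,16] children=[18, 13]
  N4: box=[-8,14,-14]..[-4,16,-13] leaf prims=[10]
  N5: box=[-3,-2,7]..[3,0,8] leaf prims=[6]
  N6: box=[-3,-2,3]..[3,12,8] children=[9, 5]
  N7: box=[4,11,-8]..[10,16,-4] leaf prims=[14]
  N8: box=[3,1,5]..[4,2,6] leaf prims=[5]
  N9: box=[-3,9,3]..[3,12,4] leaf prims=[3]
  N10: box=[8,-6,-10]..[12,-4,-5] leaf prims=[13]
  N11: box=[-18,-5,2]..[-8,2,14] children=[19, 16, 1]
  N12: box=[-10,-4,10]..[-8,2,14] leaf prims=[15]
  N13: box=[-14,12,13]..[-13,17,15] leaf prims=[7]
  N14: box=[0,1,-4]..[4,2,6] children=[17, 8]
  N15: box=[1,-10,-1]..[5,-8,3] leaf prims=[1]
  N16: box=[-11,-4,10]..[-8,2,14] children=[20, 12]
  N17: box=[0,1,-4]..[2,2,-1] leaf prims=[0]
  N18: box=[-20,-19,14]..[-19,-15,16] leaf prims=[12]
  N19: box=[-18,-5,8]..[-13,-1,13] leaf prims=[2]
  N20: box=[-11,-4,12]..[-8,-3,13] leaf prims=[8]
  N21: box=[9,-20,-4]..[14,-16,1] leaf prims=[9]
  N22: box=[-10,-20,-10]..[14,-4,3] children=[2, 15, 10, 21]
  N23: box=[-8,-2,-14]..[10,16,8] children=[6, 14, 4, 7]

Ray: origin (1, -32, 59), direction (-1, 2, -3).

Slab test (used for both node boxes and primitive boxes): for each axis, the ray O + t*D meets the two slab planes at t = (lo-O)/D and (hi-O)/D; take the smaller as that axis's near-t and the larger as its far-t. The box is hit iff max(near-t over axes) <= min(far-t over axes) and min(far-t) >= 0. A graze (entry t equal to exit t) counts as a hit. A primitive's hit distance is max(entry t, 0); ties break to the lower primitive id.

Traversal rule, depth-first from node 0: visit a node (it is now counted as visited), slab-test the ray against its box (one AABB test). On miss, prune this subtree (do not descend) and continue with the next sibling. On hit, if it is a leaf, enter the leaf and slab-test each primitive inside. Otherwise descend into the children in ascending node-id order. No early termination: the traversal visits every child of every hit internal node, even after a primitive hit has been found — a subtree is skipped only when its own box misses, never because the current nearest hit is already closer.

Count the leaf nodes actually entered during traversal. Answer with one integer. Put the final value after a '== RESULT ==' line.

Walk:
N0 x:[-13,21] y:[6,49/2] z:[43/3,73/3] -> hit [43/3,21], descend [3, 11, 22, 23]
  N3 x:[14,21] y:[13/2,49/2] z:[43/3,46/3] -> hit [43/3,46/3], descend [13, 18]
    N13 x:[14,15] y:[22,49/2] z:[44/3,46/3] -> miss, prune
    N18 x:[20,21] y:[13/2,17/2] z:[43/3,15] -> miss, prune
  N11 x:[9,19] y:[27/2,17] z:[15,19] -> hit [15,17], descend [1, 16, 19]
    N1 x:[11,17] y:[33/2,17] z:[18,19] -> miss, prune
    N16 x:[9,12] y:[14,17] z:[15,49/3] -> miss, prune
    N19 x:[14,19] y:[27/2,31/2] z:[46/3,17] -> hit [46/3,31/2] leaf, test {P2@t=46/3}
  N22 x:[-13,11] y:[6,14] z:[56/3,23] -> miss, prune
  N23 x:[-9,9] y:[15,24] z:[17,73/3] -> miss, prune

Summary -> nodes [0, 3, 13, 18, 11, 1, 16, 19, 22, 23]; box-tests=10; leaf-entries=1; first=P2

== RESULT ==
1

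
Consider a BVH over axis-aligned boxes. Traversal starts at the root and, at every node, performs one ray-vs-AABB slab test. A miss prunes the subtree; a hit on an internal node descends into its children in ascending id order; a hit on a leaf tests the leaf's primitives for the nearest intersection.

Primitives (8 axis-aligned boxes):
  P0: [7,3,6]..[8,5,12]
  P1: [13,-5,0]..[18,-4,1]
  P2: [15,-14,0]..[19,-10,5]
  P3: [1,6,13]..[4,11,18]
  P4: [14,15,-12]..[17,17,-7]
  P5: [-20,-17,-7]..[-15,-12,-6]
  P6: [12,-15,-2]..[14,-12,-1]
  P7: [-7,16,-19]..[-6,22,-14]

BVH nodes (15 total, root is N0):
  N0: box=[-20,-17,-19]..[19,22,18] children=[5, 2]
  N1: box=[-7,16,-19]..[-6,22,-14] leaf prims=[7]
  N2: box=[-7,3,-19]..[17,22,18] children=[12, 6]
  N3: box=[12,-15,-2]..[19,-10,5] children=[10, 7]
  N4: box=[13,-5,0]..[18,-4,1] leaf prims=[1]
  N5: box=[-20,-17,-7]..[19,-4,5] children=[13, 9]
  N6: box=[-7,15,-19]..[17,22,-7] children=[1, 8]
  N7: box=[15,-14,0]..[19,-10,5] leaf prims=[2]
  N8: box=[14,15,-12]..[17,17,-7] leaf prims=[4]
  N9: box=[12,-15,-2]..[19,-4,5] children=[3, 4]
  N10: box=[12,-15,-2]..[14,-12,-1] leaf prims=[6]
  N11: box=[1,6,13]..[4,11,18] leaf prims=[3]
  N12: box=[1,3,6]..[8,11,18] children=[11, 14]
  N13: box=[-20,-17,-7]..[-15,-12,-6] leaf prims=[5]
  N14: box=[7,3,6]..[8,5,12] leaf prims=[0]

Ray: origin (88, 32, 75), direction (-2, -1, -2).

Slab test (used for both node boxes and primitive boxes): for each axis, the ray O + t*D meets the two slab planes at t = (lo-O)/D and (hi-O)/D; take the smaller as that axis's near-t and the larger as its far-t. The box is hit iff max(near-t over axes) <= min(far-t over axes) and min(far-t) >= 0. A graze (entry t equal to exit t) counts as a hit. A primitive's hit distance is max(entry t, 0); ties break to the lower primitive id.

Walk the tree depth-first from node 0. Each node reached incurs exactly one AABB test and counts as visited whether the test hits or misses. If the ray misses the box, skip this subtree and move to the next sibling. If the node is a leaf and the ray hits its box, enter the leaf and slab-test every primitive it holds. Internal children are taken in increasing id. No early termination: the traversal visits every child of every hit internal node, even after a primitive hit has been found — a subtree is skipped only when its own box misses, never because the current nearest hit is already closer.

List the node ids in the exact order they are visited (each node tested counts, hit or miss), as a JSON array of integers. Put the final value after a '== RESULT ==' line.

Traverse from the root:
N0 x:[69/2,54] y:[10,49] z:[57/2,47] -> hit [69/2,47], descend [2, 5]
  N2 x:[71/2,95/2] y:[10,29] z:[57/2,47] -> miss, prune
  N5 x:[69/2,54] y:[36,49] z:[35,41] -> hit [36,41], descend [9, 13]
    N9 x:[69/2,38] y:[36,47] z:[35,77/2] -> hit [36,38], descend [3, 4]
      N3 x:[69/2,38] y:[42,47] z:[35,77/2] -> miss, prune
      N4 x:[35,75/2] y:[36,37] z:[37,75/2] -> hit [37,37] leaf, test {P1@t=37}
    N13 x:[103/2,54] y:[44,49] z:[81/2,41] -> miss, prune

7 AABB tests over nodes [0, 2, 5, 9, 3, 4, 13]; 1 leaf entered; closest P1.

== RESULT ==
[0, 2, 5, 9, 3, 4, 13]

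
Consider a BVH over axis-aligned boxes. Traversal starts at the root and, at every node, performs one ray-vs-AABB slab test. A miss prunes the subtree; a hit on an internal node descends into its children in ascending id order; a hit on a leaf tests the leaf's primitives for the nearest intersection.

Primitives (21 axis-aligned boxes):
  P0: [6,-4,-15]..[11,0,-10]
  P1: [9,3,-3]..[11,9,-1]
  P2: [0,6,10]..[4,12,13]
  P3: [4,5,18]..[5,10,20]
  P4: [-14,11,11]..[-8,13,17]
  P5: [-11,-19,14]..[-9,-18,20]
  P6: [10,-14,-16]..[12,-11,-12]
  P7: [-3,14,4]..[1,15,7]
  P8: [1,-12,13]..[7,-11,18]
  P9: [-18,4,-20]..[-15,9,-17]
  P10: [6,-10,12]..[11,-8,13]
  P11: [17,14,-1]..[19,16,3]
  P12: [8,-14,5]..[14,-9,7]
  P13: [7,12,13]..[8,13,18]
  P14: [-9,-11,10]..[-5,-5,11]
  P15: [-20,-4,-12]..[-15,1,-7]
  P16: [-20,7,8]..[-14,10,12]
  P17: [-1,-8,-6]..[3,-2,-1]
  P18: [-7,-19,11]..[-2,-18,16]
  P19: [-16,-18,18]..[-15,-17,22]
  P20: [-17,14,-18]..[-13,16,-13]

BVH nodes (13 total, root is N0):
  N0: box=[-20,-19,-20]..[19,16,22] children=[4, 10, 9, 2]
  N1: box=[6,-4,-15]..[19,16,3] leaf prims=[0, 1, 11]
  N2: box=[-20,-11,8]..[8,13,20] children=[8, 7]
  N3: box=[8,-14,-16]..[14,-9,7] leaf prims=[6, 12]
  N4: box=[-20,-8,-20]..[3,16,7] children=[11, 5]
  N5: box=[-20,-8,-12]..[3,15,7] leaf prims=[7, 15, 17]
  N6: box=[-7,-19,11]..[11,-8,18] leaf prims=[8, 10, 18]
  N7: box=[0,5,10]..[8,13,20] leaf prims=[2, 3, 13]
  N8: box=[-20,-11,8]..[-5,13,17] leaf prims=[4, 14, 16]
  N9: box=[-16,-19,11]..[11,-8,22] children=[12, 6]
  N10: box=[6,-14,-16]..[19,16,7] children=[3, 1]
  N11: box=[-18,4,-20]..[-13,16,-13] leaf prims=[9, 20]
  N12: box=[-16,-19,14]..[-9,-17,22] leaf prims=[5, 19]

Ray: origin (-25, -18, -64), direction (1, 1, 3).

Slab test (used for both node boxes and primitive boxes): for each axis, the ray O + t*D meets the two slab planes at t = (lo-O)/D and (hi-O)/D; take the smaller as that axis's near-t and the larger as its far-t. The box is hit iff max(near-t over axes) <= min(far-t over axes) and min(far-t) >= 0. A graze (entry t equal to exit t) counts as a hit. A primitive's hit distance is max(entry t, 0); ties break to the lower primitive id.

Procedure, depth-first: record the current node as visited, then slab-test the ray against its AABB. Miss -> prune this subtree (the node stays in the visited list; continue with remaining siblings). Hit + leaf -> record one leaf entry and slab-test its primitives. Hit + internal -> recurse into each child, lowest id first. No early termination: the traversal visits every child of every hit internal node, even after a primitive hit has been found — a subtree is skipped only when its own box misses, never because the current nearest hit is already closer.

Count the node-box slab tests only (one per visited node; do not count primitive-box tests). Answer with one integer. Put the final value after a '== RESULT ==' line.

Traverse from the root:
N0 x:[5,44] y:[-1,34] z:[44/3,86/3] -> hit [44/3,86/3], descend [2, 4, 9, 10]
  N2 x:[5,33] y:[7,31] z:[24,28] -> hit [24,28], descend [7, 8]
    N7 x:[25,33] y:[23,31] z:[74/3,28] -> hit [25,28] leaf, test {P2@t=25, P3(miss), P13(miss)}
    N8 x:[5,20] y:[7,31] z:[24,27] -> miss, prune
  N4 x:[5,28] y:[10,34] z:[44/3,71/3] -> hit [44/3,71/3], descend [5, 11]
    N5 x:[5,28] y:[10,33] z:[52/3,71/3] -> hit [52/3,71/3] leaf, test {P7(miss), P15(miss), P17(miss)}
    N11 x:[7,12] y:[22,34] z:[44/3,17] -> miss, prune
  N9 x:[9,36] y:[-1,10] z:[25,86/3] -> miss, prune
  N10 x:[31,44] y:[4,34] z:[16,71/3] -> miss, prune

Visited [0, 2, 7, 8, 4, 5, 11, 9, 10]. Tests: 9 box, 2 leaf. Nearest: P2.

== RESULT ==
9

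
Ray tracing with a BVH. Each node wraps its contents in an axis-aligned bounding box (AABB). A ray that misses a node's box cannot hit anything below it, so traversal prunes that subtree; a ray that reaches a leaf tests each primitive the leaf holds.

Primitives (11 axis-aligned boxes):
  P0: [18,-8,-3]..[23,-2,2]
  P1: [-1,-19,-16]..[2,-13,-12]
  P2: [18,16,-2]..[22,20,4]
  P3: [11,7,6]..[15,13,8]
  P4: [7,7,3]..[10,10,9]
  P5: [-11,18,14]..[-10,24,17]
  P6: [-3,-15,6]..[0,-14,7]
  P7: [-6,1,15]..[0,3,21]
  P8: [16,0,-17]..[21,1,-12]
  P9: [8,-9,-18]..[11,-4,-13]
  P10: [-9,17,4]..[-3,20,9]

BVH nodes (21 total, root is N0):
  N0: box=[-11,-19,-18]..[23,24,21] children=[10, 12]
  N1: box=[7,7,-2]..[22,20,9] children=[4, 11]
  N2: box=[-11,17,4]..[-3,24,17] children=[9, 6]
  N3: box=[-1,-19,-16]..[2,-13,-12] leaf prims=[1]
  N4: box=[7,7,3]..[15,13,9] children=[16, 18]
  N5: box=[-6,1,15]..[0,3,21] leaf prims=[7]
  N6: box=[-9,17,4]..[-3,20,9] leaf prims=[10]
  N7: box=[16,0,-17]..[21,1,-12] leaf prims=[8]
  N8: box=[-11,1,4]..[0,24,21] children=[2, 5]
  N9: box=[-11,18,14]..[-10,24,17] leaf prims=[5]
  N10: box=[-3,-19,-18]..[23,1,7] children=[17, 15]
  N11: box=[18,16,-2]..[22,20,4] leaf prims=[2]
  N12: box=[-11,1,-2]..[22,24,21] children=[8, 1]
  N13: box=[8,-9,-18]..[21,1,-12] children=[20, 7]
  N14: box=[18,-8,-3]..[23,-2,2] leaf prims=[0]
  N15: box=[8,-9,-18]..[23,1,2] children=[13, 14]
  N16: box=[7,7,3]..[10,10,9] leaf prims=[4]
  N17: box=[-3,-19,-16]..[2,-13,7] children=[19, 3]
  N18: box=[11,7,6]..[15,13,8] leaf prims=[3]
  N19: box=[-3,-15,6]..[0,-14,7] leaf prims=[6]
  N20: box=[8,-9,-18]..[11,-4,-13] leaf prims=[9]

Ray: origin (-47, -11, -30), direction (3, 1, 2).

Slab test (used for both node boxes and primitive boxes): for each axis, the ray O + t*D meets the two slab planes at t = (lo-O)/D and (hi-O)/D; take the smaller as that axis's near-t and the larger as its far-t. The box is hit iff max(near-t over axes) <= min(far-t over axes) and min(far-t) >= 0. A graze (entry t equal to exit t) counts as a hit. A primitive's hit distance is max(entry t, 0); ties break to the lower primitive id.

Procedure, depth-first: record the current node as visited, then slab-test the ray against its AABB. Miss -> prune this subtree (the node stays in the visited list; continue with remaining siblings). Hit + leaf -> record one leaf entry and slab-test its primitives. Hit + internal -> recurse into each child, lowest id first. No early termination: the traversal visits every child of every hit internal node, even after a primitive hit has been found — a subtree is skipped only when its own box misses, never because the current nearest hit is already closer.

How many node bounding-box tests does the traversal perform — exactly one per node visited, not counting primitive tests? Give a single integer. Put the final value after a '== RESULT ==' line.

Trace the traversal:
N0 x:[12,70/3] y:[-8,35] z:[6,51/2] -> hit [12,70/3], descend [10, 12]
  N10 x:[44/3,70/3] y:[-8,12] z:[6,37/2] -> miss, prune
  N12 x:[12,23] y:[12,35] z:[14,51/2] -> hit [14,23], descend [1, 8]
    N1 x:[18,23] y:[18,31] z:[14,39/2] -> hit [18,39/2], descend [4, 11]
      N4 x:[18,62/3] y:[18,24] z:[33/2,39/2] -> hit [18,39/2], descend [16, 18]
        N16 x:[18,19] y:[18,21] z:[33/2,39/2] -> hit [18,19] leaf, test {P4@t=18}
        N18 x:[58/3,62/3] y:[18,24] z:[18,19] -> miss, prune
      N11 x:[65/3,23] y:[27,31] z:[14,17] -> miss, prune
    N8 x:[12,47/3] y:[12,35] z:[17,51/2] -> miss, prune

Summary -> nodes [0, 10, 12, 1, 4, 16, 18, 11, 8]; box-tests=9; leaf-entries=1; first=P4

== RESULT ==
9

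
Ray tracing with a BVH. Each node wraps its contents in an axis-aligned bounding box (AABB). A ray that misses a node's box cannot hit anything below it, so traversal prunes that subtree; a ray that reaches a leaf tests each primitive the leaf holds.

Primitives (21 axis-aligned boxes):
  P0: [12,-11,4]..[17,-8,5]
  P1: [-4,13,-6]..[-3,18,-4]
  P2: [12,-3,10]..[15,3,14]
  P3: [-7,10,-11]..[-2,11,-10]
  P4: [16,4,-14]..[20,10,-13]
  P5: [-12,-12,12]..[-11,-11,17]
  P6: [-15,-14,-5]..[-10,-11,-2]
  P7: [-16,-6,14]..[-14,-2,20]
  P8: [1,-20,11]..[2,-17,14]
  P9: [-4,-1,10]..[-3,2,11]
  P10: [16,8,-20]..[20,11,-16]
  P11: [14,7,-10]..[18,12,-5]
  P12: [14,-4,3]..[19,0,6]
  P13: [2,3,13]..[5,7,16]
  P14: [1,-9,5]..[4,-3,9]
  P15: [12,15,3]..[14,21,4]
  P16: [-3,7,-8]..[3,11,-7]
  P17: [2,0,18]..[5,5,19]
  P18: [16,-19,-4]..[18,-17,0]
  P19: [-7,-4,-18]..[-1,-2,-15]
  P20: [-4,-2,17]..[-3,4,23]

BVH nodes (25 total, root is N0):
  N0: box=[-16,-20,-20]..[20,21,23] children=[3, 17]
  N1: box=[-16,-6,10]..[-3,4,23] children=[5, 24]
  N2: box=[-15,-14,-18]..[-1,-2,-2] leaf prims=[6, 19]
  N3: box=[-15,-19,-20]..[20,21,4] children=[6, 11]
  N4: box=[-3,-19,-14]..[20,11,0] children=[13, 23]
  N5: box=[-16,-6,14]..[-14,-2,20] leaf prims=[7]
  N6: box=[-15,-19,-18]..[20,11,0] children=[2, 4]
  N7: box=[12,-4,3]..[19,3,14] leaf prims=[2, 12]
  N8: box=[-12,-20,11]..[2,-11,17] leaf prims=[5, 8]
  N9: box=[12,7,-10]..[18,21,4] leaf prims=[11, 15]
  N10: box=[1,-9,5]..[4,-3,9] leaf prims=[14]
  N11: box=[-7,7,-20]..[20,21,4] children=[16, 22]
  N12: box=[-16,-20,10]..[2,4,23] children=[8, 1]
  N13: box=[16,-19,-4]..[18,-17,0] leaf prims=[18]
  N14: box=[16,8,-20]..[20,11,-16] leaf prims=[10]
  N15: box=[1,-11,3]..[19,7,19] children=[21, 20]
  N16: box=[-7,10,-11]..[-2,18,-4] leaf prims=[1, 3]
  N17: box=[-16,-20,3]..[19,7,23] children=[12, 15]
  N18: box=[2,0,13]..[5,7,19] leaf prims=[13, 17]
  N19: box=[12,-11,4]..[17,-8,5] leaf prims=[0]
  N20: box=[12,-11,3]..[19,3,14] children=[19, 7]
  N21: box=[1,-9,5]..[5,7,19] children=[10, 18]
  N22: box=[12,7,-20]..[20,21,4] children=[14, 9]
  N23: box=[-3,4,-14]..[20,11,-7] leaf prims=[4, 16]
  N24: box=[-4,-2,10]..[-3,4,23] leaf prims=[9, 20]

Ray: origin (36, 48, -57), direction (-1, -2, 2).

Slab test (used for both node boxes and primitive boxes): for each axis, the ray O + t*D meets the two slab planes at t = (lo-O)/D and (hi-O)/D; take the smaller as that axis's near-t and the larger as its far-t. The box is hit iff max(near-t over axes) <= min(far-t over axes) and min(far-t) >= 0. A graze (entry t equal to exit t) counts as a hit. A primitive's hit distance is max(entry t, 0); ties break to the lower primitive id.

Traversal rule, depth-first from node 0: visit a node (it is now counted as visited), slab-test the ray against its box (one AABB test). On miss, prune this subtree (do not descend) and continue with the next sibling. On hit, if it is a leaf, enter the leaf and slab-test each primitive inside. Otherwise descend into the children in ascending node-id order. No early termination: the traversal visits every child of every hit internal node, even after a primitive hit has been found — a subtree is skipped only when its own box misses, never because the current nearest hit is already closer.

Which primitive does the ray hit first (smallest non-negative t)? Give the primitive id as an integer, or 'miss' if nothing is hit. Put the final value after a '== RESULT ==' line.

Trace the traversal:
N0 x:[16,52] y:[27/2,34] z:[37/2,40] -> hit [37/2,34], descend [3, 17]
  N3 x:[16,51] y:[27/2,67/2] z:[37/2,61/2] -> hit [37/2,61/2], descend [6, 11]
    N6 x:[16,51] y:[37/2,67/2] z:[39/2,57/2] -> hit [39/2,57/2], descend [2, 4]
      N2 x:[37,51] y:[25,31] z:[39/2,55/2] -> miss, prune
      N4 x:[16,39] y:[37/2,67/2] z:[43/2,57/2] -> hit [43/2,57/2], descend [13, 23]
        N13 x:[18,20] y:[65/2,67/2] z:[53/2,57/2] -> miss, prune
        N23 x:[16,39] y:[37/2,22] z:[43/2,25] -> hit [43/2,22] leaf, test {P4(miss), P16(miss)}
    N11 x:[16,43] y:[27/2,41/2] z:[37/2,61/2] -> hit [37/2,41/2], descend [16, 22]
      N16 x:[38,43] y:[15,19] z:[23,53/2] -> miss, prune
      N22 x:[16,24] y:[27/2,41/2] z:[37/2,61/2] -> hit [37/2,41/2], descend [9, 14]
        N9 x:[18,24] y:[27/2,41/2] z:[47/2,61/2] -> miss, prune
        N14 x:[16,20] y:[37/2,20] z:[37/2,41/2] -> hit [37/2,20] leaf, test {P10@t=37/2}
  N17 x:[17,52] y:[41/2,34] z:[30,40] -> hit [30,34], descend [12, 15]
    N12 x:[34,52] y:[22,34] z:[67/2,40] -> hit [34,34], descend [1, 8]
      N1 x:[39,52] y:[22,27] z:[67/2,40] -> miss, prune
      N8 x:[34,48] y:[59/2,34] z:[34,37] -> hit [34,34] leaf, test {P5(miss), P8@t=34}
    N15 x:[17,35] y:[41/2,59/2] z:[30,38] -> miss, prune

order=[0, 3, 6, 2, 4, 13, 23, 11, 16, 22, 9, 14, 17, 12, 1, 8, 15]  |boxes|=17  |leaves|=3  hit=P10

== RESULT ==
10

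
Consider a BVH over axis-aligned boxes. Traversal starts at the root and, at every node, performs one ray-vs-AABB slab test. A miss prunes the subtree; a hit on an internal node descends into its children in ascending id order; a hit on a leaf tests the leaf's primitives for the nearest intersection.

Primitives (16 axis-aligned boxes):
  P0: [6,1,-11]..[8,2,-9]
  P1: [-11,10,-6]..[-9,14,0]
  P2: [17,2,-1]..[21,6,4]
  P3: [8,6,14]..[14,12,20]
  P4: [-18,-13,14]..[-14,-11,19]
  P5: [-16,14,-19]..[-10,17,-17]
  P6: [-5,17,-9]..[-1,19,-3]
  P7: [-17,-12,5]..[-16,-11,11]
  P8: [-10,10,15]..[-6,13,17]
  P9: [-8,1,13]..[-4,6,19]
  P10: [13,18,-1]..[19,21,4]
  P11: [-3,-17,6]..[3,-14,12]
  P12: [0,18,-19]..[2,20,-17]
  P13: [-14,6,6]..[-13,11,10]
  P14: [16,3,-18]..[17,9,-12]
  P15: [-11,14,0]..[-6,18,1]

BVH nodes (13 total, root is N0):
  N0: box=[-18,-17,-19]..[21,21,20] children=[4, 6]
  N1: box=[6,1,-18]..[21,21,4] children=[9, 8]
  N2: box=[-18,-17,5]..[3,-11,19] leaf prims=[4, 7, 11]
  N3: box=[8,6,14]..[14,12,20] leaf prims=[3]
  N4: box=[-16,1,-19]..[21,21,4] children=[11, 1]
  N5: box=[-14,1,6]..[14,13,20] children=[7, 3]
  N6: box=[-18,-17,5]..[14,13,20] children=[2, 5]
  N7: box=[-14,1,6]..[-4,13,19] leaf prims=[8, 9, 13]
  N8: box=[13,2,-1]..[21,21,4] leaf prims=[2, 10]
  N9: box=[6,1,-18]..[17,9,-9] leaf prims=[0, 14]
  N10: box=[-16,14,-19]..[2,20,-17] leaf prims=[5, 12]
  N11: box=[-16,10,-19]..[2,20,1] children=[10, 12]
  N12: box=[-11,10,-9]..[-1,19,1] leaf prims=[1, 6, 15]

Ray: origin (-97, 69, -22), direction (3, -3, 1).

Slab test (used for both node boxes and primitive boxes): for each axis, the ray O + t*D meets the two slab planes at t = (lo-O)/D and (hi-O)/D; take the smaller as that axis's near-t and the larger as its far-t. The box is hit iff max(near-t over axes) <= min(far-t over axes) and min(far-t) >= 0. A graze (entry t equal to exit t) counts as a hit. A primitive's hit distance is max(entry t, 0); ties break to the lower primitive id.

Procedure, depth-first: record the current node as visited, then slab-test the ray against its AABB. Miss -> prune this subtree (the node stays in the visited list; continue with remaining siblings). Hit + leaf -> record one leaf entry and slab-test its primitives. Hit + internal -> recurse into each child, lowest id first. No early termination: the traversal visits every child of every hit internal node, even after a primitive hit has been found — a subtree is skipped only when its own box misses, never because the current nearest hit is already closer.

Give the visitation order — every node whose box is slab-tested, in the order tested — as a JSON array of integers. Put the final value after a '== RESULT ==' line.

Traverse from the root:
N0 x:[79/3,118/3] y:[16,86/3] z:[3,42] -> hit [79/3,86/3], descend [4, 6]
  N4 x:[27,118/3] y:[16,68/3] z:[3,26] -> miss, prune
  N6 x:[79/3,37] y:[56/3,86/3] z:[27,42] -> hit [27,86/3], descend [2, 5]
    N2 x:[79/3,100/3] y:[80/3,86/3] z:[27,41] -> hit [27,86/3] leaf, test {P4(miss), P7@t=27, P11(miss)}
    N5 x:[83/3,37] y:[56/3,68/3] z:[28,42] -> miss, prune

order=[0, 4, 6, 2, 5]  |boxes|=5  |leaves|=1  hit=P7

== RESULT ==
[0, 4, 6, 2, 5]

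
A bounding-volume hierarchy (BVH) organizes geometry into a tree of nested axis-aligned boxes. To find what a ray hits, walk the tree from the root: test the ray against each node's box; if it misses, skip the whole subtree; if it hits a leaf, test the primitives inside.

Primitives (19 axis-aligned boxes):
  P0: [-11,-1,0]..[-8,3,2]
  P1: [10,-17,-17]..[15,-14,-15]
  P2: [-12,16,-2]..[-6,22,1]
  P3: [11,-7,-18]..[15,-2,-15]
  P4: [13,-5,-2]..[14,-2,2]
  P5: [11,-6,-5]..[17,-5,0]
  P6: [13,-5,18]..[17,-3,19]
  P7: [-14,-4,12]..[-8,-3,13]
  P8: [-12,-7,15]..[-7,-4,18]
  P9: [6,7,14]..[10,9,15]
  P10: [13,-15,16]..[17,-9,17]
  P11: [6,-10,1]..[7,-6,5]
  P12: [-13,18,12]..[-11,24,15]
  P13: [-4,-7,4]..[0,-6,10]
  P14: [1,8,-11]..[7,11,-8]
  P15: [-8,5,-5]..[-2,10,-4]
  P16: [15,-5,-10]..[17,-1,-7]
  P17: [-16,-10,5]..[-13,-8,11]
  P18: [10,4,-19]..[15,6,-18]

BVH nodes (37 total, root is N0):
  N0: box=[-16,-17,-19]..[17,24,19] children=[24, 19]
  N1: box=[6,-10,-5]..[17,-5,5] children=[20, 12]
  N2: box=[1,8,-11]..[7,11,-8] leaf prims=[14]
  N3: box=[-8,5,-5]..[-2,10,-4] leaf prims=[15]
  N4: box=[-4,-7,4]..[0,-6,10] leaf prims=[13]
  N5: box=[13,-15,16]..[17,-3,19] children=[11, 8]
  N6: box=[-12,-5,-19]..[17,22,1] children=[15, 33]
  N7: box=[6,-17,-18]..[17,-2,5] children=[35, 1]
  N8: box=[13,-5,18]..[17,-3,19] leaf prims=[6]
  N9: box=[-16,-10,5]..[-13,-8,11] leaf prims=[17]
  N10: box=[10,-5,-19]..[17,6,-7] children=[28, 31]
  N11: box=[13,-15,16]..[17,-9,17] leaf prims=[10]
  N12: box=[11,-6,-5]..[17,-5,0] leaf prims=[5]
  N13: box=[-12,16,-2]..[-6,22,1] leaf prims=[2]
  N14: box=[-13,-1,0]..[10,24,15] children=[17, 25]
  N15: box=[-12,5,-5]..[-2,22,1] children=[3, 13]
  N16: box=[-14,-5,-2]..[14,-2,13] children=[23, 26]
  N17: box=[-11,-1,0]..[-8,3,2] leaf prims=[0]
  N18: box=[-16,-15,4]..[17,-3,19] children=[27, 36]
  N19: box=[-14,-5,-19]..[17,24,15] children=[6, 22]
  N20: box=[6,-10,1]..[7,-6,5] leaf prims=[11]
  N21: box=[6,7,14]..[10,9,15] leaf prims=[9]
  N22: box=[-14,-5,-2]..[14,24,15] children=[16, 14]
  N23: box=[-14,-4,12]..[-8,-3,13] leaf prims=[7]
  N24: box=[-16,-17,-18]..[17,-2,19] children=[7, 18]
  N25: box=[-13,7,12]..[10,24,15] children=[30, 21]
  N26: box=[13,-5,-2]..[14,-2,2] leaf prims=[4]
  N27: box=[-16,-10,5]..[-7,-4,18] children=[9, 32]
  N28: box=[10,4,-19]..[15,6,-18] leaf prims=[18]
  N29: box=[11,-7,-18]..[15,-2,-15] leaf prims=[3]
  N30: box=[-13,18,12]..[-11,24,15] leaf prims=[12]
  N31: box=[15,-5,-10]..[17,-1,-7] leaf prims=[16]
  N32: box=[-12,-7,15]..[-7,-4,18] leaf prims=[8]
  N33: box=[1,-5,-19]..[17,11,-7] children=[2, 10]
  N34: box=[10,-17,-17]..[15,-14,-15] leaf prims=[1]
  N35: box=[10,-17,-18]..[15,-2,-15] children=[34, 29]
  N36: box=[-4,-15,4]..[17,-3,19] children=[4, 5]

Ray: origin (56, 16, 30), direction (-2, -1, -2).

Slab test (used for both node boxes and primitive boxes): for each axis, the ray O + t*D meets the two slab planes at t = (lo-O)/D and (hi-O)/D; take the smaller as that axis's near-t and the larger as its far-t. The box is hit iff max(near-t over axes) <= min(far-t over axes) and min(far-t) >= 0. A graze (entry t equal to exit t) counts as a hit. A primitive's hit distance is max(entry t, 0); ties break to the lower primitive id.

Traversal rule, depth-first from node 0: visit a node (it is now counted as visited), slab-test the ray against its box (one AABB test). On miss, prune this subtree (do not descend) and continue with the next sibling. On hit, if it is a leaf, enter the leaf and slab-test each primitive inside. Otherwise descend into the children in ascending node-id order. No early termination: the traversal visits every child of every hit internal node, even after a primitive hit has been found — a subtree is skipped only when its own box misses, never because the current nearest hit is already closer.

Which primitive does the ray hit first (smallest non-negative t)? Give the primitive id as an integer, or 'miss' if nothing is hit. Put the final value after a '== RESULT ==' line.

Traverse from the root:
N0 x:[39/2,36] y:[-8,33] z:[11/2,49/2] -> hit [39/2,49/2], descend [19, 24]
  N19 x:[39/2,35] y:[-8,21] z:[15/2,49/2] -> hit [39/2,21], descend [6, 22]
    N6 x:[39/2,34] y:[-6,21] z:[29/2,49/2] -> hit [39/2,21], descend [15, 33]
      N15 x:[29,34] y:[-6,11] z:[29/2,35/2] -> miss, prune
      N33 x:[39/2,55/2] y:[5,21] z:[37/2,49/2] -> hit [39/2,21], descend [2, 10]
        N2 x:[49/2,55/2] y:[5,8] z:[19,41/2] -> miss, prune
        N10 x:[39/2,23] y:[10,21] z:[37/2,49/2] -> hit [39/2,21], descend [28, 31]
          N28 x:[41/2,23] y:[10,12] z:[24,49/2] -> miss, prune
          N31 x:[39/2,41/2] y:[17,21] z:[37/2,20] -> hit [39/2,20] leaf, test {P16@t=39/2}
    N22 x:[21,35] y:[-8,21] z:[15/2,16] -> miss, prune
  N24 x:[39/2,36] y:[18,33] z:[11/2,24] -> hit [39/2,24], descend [7, 18]
    N7 x:[39/2,25] y:[18,33] z:[25/2,24] -> hit [39/2,24], descend [1, 35]
      N1 x:[39/2,25] y:[21,26] z:[25/2,35/2] -> miss, prune
      N35 x:[41/2,23] y:[18,33] z:[45/2,24] -> hit [45/2,23], descend [29, 34]
        N29 x:[41/2,45/2] y:[18,23] z:[45/2,24] -> hit [45/2,45/2] leaf, test {P3@t=45/2}
        N34 x:[41/2,23] y:[30,33] z:[45/2,47/2] -> miss, prune
    N18 x:[39/2,36] y:[19,31] z:[11/2,13] -> miss, prune

17 AABB tests over nodes [0, 19, 6, 15, 33, 2, 10, 28, 31, 22, 24, 7, 1, 35, 29, 34, 18]; 2 leaves entered; closest P16.

== RESULT ==
16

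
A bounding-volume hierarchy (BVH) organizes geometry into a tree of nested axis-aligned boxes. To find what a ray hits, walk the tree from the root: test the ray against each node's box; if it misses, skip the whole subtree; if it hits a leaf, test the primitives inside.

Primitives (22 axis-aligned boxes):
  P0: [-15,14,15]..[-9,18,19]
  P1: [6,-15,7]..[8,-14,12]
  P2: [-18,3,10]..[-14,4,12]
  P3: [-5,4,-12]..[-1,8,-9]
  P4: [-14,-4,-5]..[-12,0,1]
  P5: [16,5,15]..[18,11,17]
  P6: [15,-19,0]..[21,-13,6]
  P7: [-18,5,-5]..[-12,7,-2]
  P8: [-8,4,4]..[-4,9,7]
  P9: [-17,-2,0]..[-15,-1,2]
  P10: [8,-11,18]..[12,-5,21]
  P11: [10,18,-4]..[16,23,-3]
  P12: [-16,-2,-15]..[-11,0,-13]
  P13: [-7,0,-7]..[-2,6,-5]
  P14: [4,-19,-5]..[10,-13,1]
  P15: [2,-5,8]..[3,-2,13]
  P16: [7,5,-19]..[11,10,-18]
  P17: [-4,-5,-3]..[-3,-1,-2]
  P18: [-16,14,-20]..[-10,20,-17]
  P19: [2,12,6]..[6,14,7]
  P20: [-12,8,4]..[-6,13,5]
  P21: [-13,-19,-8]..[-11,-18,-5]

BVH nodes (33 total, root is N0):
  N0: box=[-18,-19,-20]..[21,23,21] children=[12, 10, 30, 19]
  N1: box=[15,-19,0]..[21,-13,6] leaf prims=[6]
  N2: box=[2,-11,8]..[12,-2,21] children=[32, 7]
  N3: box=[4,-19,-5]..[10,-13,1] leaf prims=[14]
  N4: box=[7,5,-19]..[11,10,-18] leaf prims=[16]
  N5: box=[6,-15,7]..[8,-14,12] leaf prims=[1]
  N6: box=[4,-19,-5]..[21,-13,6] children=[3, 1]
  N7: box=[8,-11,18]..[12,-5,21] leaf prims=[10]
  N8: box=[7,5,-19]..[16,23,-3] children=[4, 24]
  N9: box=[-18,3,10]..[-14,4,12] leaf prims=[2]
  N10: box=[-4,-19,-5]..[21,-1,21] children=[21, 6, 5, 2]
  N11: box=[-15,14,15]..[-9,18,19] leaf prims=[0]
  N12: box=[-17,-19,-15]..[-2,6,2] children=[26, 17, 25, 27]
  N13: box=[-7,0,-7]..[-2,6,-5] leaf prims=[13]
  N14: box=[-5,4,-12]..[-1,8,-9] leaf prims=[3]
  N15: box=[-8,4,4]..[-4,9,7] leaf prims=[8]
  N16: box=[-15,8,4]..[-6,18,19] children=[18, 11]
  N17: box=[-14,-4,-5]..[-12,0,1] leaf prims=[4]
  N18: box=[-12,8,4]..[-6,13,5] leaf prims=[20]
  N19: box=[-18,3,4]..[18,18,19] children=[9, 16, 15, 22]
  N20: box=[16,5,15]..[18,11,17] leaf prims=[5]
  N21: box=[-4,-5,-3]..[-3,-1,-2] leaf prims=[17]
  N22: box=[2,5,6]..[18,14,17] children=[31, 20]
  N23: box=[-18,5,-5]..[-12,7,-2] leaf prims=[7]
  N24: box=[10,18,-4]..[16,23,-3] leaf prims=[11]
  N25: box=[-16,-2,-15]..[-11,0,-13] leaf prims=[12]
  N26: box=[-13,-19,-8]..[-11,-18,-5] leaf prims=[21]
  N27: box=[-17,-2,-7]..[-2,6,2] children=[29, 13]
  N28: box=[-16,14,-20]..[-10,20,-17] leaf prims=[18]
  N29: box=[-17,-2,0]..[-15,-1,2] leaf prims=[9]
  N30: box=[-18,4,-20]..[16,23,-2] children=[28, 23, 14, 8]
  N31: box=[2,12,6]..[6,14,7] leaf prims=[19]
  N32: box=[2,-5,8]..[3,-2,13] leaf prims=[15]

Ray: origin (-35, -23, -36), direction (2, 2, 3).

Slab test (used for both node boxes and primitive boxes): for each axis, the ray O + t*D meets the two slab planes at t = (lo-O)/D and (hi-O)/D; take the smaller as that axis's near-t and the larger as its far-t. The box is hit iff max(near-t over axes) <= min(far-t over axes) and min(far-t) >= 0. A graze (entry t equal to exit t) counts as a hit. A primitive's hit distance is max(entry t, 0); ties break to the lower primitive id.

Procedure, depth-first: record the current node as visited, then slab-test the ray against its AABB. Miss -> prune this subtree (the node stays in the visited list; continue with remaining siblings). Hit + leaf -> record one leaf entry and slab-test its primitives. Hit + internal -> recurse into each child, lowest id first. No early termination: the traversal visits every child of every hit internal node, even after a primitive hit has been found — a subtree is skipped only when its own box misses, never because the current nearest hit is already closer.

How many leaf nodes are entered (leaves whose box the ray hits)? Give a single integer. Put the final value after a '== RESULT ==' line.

Trace the traversal:
N0 x:[17/2,28] y:[2,23] z:[16/3,19] -> hit [17/2,19], descend [10, 12, 19, 30]
  N10 x:[31/2,28] y:[2,11] z:[31/3,19] -> miss, prune
  N12 x:[9,33/2] y:[2,29/2] z:[7,38/3] -> hit [9,38/3], descend [17, 25, 26, 27]
    N17 x:[21/2,23/2] y:[19/2,23/2] z:[31/3,37/3] -> hit [21/2,23/2] leaf, test {P4@t=21/2}
    N25 x:[19/2,12] y:[21/2,23/2] z:[7,23/3] -> miss, prune
    N26 x:[11,12] y:[2,5/2] z:[28/3,31/3] -> miss, prune
    N27 x:[9,33/2] y:[21/2,29/2] z:[29/3,38/3] -> hit [21/2,38/3], descend [13, 29]
      N13 x:[14,33/2] y:[23/2,29/2] z:[29/3,31/3] -> miss, prune
      N29 x:[9,10] y:[21/2,11] z:[12,38/3] -> miss, prune
  N19 x:[17/2,53/2] y:[13,41/2] z:[40/3,55/3] -> hit [40/3,55/3], descend [9, 15, 16, 22]
    N9 x:[17/2,21/2] y:[13,27/2] z:[46/3,16] -> miss, prune
    N15 x:[27/2,31/2] y:[27/2,16] z:[40/3,43/3] -> hit [27/2,43/3] leaf, test {P8@t=27/2}
    N16 x:[10,29/2] y:[31/2,41/2] z:[40/3,55/3] -> miss, prune
    N22 x:[37/2,53/2] y:[14,37/2] z:[14,53/3] -> miss, prune
  N30 x:[17/2,51/2] y:[27/2,23] z:[16/3,34/3] -> miss, prune

Summary -> nodes [0, 10, 12, 17, 25, 26, 27, 13, 29, 19, 9, 15, 16, 22, 30]; box-tests=15; leaf-entries=2; first=P4

== RESULT ==
2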